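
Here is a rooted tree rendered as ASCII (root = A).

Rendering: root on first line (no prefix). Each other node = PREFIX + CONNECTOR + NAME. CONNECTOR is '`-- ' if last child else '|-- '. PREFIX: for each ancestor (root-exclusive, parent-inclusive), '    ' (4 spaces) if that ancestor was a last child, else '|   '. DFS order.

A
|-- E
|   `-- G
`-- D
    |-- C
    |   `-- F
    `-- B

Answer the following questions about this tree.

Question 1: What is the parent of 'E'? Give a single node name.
Answer: A

Derivation:
Scan adjacency: E appears as child of A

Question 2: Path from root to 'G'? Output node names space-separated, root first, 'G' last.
Answer: A E G

Derivation:
Walk down from root: A -> E -> G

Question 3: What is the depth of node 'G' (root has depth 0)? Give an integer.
Path from root to G: A -> E -> G
Depth = number of edges = 2

Answer: 2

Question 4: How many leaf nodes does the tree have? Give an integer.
Answer: 3

Derivation:
Leaves (nodes with no children): B, F, G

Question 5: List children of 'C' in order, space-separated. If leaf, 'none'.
Node C's children (from adjacency): F

Answer: F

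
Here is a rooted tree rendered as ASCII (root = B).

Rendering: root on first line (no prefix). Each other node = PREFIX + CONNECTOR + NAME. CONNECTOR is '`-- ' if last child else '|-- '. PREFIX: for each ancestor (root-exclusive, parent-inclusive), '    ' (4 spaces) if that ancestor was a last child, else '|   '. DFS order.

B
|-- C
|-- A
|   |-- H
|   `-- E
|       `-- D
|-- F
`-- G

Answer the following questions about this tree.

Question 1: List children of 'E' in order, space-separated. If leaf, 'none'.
Answer: D

Derivation:
Node E's children (from adjacency): D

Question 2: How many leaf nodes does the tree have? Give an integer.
Leaves (nodes with no children): C, D, F, G, H

Answer: 5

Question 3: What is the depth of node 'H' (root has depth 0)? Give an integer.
Path from root to H: B -> A -> H
Depth = number of edges = 2

Answer: 2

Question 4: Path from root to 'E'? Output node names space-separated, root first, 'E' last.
Walk down from root: B -> A -> E

Answer: B A E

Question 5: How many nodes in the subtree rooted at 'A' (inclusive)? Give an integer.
Subtree rooted at A contains: A, D, E, H
Count = 4

Answer: 4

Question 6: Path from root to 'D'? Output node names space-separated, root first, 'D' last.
Answer: B A E D

Derivation:
Walk down from root: B -> A -> E -> D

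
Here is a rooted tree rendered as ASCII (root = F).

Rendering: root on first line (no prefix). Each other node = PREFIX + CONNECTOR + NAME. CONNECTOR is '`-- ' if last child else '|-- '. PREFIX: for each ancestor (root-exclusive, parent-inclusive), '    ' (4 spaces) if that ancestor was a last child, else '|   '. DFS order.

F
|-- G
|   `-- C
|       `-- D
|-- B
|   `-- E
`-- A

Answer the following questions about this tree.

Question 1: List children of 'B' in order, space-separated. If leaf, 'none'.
Node B's children (from adjacency): E

Answer: E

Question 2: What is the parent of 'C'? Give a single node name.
Scan adjacency: C appears as child of G

Answer: G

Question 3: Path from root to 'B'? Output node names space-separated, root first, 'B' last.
Walk down from root: F -> B

Answer: F B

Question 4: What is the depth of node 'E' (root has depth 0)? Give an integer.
Path from root to E: F -> B -> E
Depth = number of edges = 2

Answer: 2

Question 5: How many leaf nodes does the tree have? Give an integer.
Answer: 3

Derivation:
Leaves (nodes with no children): A, D, E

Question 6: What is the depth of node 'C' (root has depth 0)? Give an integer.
Answer: 2

Derivation:
Path from root to C: F -> G -> C
Depth = number of edges = 2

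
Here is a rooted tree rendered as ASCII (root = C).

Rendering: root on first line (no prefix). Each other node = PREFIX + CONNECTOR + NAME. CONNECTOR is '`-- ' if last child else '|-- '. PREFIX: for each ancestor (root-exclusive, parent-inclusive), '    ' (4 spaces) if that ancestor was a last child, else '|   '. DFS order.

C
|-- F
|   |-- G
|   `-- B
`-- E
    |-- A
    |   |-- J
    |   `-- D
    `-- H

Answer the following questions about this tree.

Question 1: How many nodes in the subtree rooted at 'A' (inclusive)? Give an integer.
Subtree rooted at A contains: A, D, J
Count = 3

Answer: 3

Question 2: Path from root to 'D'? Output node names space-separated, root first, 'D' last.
Answer: C E A D

Derivation:
Walk down from root: C -> E -> A -> D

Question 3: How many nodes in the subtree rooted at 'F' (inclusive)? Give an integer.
Subtree rooted at F contains: B, F, G
Count = 3

Answer: 3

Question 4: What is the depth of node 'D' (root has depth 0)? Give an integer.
Answer: 3

Derivation:
Path from root to D: C -> E -> A -> D
Depth = number of edges = 3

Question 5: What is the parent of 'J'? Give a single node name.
Scan adjacency: J appears as child of A

Answer: A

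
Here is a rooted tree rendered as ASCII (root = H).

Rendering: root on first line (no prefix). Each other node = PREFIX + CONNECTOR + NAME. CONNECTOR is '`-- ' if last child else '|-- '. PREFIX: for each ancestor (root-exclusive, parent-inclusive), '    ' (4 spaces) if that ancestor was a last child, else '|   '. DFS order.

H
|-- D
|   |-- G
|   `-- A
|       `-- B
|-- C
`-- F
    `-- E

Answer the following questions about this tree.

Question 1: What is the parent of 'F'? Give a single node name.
Scan adjacency: F appears as child of H

Answer: H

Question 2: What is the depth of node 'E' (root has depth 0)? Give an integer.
Path from root to E: H -> F -> E
Depth = number of edges = 2

Answer: 2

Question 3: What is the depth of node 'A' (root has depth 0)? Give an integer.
Path from root to A: H -> D -> A
Depth = number of edges = 2

Answer: 2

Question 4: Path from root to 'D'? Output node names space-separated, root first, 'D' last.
Walk down from root: H -> D

Answer: H D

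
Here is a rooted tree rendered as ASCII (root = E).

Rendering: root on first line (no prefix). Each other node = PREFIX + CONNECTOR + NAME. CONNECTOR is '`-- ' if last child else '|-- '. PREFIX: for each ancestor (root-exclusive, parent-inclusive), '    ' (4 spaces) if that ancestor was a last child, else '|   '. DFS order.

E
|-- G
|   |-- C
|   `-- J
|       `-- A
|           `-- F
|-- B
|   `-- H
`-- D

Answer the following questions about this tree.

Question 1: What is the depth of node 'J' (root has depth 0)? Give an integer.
Answer: 2

Derivation:
Path from root to J: E -> G -> J
Depth = number of edges = 2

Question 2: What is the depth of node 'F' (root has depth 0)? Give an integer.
Path from root to F: E -> G -> J -> A -> F
Depth = number of edges = 4

Answer: 4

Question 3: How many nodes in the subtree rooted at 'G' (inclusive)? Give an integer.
Subtree rooted at G contains: A, C, F, G, J
Count = 5

Answer: 5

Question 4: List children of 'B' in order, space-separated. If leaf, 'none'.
Node B's children (from adjacency): H

Answer: H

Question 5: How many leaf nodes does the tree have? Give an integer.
Leaves (nodes with no children): C, D, F, H

Answer: 4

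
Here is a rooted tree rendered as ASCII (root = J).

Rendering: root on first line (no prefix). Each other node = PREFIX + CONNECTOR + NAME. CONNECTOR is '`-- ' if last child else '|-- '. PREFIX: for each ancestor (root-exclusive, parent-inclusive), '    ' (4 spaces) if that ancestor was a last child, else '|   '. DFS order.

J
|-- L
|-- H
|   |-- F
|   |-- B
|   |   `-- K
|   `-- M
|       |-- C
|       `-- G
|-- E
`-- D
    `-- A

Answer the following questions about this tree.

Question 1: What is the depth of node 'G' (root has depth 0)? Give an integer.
Answer: 3

Derivation:
Path from root to G: J -> H -> M -> G
Depth = number of edges = 3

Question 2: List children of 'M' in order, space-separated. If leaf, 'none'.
Node M's children (from adjacency): C, G

Answer: C G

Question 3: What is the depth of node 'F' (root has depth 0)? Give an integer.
Answer: 2

Derivation:
Path from root to F: J -> H -> F
Depth = number of edges = 2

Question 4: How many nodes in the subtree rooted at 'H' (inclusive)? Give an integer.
Answer: 7

Derivation:
Subtree rooted at H contains: B, C, F, G, H, K, M
Count = 7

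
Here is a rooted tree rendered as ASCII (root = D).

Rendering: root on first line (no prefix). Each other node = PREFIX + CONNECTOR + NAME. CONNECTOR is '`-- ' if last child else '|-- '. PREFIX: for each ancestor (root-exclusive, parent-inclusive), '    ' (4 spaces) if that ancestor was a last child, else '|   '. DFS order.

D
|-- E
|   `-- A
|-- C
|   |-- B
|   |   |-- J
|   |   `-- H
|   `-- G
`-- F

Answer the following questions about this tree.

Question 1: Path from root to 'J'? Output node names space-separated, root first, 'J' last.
Walk down from root: D -> C -> B -> J

Answer: D C B J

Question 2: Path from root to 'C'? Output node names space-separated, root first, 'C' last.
Walk down from root: D -> C

Answer: D C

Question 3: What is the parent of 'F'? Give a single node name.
Scan adjacency: F appears as child of D

Answer: D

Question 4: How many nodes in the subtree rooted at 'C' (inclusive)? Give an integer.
Subtree rooted at C contains: B, C, G, H, J
Count = 5

Answer: 5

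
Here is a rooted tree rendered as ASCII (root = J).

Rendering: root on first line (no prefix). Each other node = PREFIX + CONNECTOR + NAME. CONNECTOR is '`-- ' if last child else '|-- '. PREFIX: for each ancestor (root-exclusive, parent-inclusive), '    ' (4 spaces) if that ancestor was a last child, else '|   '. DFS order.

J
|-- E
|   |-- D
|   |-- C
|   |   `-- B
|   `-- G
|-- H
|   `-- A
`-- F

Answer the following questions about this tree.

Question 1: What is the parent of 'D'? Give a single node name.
Answer: E

Derivation:
Scan adjacency: D appears as child of E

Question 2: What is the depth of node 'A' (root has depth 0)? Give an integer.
Answer: 2

Derivation:
Path from root to A: J -> H -> A
Depth = number of edges = 2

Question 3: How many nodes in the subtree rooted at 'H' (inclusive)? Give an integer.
Answer: 2

Derivation:
Subtree rooted at H contains: A, H
Count = 2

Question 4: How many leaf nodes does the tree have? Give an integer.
Answer: 5

Derivation:
Leaves (nodes with no children): A, B, D, F, G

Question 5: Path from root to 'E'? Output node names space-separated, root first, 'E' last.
Answer: J E

Derivation:
Walk down from root: J -> E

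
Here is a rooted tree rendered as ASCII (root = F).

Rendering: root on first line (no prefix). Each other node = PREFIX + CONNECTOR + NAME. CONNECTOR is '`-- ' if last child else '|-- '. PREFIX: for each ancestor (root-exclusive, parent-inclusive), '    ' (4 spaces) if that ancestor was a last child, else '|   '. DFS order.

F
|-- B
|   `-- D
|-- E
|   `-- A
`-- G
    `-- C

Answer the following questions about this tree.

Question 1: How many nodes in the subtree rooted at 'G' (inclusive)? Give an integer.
Subtree rooted at G contains: C, G
Count = 2

Answer: 2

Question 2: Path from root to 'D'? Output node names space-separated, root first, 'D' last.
Answer: F B D

Derivation:
Walk down from root: F -> B -> D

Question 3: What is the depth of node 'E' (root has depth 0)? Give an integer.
Answer: 1

Derivation:
Path from root to E: F -> E
Depth = number of edges = 1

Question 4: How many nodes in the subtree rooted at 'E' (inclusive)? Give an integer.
Answer: 2

Derivation:
Subtree rooted at E contains: A, E
Count = 2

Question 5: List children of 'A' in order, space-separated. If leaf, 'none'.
Answer: none

Derivation:
Node A's children (from adjacency): (leaf)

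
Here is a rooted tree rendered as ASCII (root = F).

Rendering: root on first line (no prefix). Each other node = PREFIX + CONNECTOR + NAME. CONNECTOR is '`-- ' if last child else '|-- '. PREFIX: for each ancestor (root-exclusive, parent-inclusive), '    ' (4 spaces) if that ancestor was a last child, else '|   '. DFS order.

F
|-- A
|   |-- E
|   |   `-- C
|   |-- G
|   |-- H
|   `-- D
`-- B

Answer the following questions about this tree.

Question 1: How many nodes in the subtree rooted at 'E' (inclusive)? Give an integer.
Answer: 2

Derivation:
Subtree rooted at E contains: C, E
Count = 2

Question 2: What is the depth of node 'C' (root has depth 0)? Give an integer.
Answer: 3

Derivation:
Path from root to C: F -> A -> E -> C
Depth = number of edges = 3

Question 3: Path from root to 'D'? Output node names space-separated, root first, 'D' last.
Walk down from root: F -> A -> D

Answer: F A D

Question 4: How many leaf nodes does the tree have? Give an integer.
Leaves (nodes with no children): B, C, D, G, H

Answer: 5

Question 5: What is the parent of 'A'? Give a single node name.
Scan adjacency: A appears as child of F

Answer: F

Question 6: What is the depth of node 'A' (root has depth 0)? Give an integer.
Path from root to A: F -> A
Depth = number of edges = 1

Answer: 1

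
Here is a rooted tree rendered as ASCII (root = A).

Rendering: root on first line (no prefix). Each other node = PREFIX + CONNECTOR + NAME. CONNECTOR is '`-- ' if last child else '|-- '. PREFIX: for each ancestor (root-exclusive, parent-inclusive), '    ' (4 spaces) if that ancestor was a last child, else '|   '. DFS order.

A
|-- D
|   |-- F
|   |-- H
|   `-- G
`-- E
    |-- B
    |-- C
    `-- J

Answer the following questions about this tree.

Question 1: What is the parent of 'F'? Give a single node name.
Scan adjacency: F appears as child of D

Answer: D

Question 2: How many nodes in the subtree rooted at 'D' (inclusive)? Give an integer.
Subtree rooted at D contains: D, F, G, H
Count = 4

Answer: 4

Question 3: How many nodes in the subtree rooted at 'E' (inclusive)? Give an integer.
Answer: 4

Derivation:
Subtree rooted at E contains: B, C, E, J
Count = 4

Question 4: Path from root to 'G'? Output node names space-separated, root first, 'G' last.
Answer: A D G

Derivation:
Walk down from root: A -> D -> G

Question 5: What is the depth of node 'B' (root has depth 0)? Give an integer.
Path from root to B: A -> E -> B
Depth = number of edges = 2

Answer: 2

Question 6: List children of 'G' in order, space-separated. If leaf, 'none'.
Answer: none

Derivation:
Node G's children (from adjacency): (leaf)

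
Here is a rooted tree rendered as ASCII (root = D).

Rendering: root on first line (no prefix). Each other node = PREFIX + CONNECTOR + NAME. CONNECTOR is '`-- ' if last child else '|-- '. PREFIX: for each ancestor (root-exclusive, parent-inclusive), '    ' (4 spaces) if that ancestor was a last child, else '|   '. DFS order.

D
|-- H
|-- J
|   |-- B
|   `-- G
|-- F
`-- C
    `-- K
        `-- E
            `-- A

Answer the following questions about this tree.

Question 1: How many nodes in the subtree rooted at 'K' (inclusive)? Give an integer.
Subtree rooted at K contains: A, E, K
Count = 3

Answer: 3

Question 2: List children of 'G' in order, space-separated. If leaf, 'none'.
Node G's children (from adjacency): (leaf)

Answer: none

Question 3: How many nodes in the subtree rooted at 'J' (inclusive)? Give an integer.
Subtree rooted at J contains: B, G, J
Count = 3

Answer: 3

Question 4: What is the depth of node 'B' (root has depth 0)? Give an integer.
Path from root to B: D -> J -> B
Depth = number of edges = 2

Answer: 2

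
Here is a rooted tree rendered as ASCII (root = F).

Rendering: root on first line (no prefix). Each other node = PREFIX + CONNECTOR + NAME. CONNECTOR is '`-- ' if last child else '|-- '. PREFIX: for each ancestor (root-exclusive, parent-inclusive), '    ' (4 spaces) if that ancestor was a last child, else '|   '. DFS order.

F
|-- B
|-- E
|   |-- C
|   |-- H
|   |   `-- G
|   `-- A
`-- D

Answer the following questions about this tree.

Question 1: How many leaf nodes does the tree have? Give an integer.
Leaves (nodes with no children): A, B, C, D, G

Answer: 5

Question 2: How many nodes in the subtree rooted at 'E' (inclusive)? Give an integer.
Subtree rooted at E contains: A, C, E, G, H
Count = 5

Answer: 5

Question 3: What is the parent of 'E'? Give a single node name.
Answer: F

Derivation:
Scan adjacency: E appears as child of F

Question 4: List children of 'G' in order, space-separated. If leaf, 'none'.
Node G's children (from adjacency): (leaf)

Answer: none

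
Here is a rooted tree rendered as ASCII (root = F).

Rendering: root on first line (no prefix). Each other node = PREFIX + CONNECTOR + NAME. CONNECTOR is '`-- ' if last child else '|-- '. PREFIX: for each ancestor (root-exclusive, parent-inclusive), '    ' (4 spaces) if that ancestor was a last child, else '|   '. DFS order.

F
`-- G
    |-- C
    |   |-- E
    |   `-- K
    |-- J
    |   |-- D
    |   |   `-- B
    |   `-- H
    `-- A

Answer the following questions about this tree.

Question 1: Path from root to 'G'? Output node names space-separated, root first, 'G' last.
Answer: F G

Derivation:
Walk down from root: F -> G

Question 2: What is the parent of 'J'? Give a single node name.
Answer: G

Derivation:
Scan adjacency: J appears as child of G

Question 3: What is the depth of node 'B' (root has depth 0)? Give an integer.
Path from root to B: F -> G -> J -> D -> B
Depth = number of edges = 4

Answer: 4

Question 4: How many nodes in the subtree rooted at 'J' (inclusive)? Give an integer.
Subtree rooted at J contains: B, D, H, J
Count = 4

Answer: 4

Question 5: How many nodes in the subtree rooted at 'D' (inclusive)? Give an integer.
Subtree rooted at D contains: B, D
Count = 2

Answer: 2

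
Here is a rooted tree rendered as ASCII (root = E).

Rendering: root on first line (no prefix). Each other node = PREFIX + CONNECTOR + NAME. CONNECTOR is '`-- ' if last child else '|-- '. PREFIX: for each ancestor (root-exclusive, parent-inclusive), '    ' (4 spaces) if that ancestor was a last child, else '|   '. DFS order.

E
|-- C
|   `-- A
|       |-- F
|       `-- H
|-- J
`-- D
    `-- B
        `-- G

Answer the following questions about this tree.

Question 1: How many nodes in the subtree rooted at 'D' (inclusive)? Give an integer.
Subtree rooted at D contains: B, D, G
Count = 3

Answer: 3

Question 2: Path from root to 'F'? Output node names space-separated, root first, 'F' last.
Answer: E C A F

Derivation:
Walk down from root: E -> C -> A -> F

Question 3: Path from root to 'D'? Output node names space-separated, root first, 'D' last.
Answer: E D

Derivation:
Walk down from root: E -> D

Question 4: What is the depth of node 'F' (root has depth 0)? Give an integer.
Answer: 3

Derivation:
Path from root to F: E -> C -> A -> F
Depth = number of edges = 3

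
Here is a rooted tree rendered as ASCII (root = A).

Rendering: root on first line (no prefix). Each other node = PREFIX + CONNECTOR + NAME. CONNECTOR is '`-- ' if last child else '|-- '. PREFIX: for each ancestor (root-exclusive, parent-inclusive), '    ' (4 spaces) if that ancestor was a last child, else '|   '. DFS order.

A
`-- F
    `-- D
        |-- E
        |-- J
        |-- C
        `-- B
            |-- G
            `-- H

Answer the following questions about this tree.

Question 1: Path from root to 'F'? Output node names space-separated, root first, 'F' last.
Answer: A F

Derivation:
Walk down from root: A -> F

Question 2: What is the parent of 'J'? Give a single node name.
Scan adjacency: J appears as child of D

Answer: D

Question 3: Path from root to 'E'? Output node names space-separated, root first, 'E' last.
Answer: A F D E

Derivation:
Walk down from root: A -> F -> D -> E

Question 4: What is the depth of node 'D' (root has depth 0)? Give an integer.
Answer: 2

Derivation:
Path from root to D: A -> F -> D
Depth = number of edges = 2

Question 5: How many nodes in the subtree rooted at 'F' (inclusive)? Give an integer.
Subtree rooted at F contains: B, C, D, E, F, G, H, J
Count = 8

Answer: 8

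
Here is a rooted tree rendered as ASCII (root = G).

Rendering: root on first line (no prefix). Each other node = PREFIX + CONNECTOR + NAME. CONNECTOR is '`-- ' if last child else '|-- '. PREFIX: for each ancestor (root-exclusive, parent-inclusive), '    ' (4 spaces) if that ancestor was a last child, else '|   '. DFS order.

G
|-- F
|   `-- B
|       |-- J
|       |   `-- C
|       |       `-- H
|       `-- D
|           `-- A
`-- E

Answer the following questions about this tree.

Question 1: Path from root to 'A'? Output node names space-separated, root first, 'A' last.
Answer: G F B D A

Derivation:
Walk down from root: G -> F -> B -> D -> A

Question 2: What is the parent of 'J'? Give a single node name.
Scan adjacency: J appears as child of B

Answer: B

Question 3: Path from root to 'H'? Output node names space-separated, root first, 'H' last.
Walk down from root: G -> F -> B -> J -> C -> H

Answer: G F B J C H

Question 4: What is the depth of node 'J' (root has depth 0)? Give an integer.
Answer: 3

Derivation:
Path from root to J: G -> F -> B -> J
Depth = number of edges = 3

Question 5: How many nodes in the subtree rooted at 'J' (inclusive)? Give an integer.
Subtree rooted at J contains: C, H, J
Count = 3

Answer: 3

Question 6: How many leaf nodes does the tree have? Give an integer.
Answer: 3

Derivation:
Leaves (nodes with no children): A, E, H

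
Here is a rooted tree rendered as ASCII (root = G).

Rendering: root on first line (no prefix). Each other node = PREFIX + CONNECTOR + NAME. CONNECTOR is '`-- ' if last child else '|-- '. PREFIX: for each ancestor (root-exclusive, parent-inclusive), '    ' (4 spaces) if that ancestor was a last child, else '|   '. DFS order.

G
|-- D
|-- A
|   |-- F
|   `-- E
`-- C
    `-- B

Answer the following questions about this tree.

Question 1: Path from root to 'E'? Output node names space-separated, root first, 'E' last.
Answer: G A E

Derivation:
Walk down from root: G -> A -> E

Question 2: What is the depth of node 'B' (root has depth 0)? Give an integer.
Answer: 2

Derivation:
Path from root to B: G -> C -> B
Depth = number of edges = 2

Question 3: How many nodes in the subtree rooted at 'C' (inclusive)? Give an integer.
Answer: 2

Derivation:
Subtree rooted at C contains: B, C
Count = 2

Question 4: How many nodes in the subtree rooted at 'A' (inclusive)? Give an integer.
Answer: 3

Derivation:
Subtree rooted at A contains: A, E, F
Count = 3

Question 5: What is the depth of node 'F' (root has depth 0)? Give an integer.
Answer: 2

Derivation:
Path from root to F: G -> A -> F
Depth = number of edges = 2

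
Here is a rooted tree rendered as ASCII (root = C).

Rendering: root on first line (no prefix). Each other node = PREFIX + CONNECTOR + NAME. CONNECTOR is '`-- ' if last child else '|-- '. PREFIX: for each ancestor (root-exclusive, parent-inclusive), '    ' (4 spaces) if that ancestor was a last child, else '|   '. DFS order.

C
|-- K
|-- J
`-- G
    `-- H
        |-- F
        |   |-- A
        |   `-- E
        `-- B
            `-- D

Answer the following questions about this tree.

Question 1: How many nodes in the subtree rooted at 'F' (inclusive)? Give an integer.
Answer: 3

Derivation:
Subtree rooted at F contains: A, E, F
Count = 3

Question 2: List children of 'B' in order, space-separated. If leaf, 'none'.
Node B's children (from adjacency): D

Answer: D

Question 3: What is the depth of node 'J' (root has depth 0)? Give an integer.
Path from root to J: C -> J
Depth = number of edges = 1

Answer: 1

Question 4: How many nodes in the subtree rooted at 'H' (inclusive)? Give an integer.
Subtree rooted at H contains: A, B, D, E, F, H
Count = 6

Answer: 6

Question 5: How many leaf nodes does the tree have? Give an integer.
Answer: 5

Derivation:
Leaves (nodes with no children): A, D, E, J, K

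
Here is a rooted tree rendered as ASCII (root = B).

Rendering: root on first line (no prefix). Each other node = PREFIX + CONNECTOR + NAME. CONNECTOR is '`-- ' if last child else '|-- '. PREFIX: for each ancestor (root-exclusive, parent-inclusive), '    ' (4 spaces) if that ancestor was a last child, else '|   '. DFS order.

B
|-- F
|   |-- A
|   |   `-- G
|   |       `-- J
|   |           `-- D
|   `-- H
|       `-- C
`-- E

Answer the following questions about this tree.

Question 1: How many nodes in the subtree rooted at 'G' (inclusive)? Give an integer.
Subtree rooted at G contains: D, G, J
Count = 3

Answer: 3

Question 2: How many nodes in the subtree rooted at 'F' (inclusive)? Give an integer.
Answer: 7

Derivation:
Subtree rooted at F contains: A, C, D, F, G, H, J
Count = 7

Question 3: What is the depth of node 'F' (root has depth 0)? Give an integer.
Path from root to F: B -> F
Depth = number of edges = 1

Answer: 1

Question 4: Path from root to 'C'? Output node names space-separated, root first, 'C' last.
Walk down from root: B -> F -> H -> C

Answer: B F H C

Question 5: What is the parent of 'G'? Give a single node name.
Scan adjacency: G appears as child of A

Answer: A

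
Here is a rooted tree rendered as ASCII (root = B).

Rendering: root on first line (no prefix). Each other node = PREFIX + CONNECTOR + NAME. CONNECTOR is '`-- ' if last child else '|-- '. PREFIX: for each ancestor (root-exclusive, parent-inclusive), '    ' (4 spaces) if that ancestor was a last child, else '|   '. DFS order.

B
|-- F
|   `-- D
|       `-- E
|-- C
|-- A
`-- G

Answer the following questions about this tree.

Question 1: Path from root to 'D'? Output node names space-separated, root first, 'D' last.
Walk down from root: B -> F -> D

Answer: B F D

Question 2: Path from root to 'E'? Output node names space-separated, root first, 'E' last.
Walk down from root: B -> F -> D -> E

Answer: B F D E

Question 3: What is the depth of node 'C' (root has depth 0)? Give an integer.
Path from root to C: B -> C
Depth = number of edges = 1

Answer: 1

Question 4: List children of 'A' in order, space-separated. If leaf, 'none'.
Answer: none

Derivation:
Node A's children (from adjacency): (leaf)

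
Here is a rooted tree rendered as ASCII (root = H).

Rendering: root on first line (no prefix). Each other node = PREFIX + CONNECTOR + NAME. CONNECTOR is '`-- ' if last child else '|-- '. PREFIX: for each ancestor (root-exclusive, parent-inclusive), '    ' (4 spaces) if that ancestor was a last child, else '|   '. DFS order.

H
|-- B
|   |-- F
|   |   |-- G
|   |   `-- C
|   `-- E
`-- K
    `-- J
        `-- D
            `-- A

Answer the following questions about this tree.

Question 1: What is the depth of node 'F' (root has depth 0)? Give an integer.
Path from root to F: H -> B -> F
Depth = number of edges = 2

Answer: 2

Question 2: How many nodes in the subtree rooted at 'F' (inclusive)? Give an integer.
Answer: 3

Derivation:
Subtree rooted at F contains: C, F, G
Count = 3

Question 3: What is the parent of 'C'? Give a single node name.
Scan adjacency: C appears as child of F

Answer: F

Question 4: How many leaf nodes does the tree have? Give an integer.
Leaves (nodes with no children): A, C, E, G

Answer: 4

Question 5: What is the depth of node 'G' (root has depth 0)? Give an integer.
Answer: 3

Derivation:
Path from root to G: H -> B -> F -> G
Depth = number of edges = 3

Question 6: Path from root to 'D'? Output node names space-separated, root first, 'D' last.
Walk down from root: H -> K -> J -> D

Answer: H K J D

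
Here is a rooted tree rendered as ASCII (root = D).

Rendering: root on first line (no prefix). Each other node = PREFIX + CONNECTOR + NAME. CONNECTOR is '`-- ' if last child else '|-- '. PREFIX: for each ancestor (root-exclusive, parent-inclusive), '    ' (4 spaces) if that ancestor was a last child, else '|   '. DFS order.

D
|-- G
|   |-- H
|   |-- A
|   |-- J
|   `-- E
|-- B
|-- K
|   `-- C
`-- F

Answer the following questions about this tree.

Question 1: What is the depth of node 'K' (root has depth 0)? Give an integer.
Answer: 1

Derivation:
Path from root to K: D -> K
Depth = number of edges = 1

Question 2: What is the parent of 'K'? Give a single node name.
Scan adjacency: K appears as child of D

Answer: D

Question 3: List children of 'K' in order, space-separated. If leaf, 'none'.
Node K's children (from adjacency): C

Answer: C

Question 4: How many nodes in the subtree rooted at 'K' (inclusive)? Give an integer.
Answer: 2

Derivation:
Subtree rooted at K contains: C, K
Count = 2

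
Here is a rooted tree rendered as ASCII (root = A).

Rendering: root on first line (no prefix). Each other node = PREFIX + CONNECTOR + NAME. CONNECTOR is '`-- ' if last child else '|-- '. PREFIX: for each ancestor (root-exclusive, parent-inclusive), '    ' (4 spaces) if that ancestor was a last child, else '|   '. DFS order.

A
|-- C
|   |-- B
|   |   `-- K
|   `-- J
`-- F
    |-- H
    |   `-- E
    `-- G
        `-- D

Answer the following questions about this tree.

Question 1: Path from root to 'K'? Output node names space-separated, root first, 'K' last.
Walk down from root: A -> C -> B -> K

Answer: A C B K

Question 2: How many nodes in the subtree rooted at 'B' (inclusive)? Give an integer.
Answer: 2

Derivation:
Subtree rooted at B contains: B, K
Count = 2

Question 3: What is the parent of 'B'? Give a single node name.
Scan adjacency: B appears as child of C

Answer: C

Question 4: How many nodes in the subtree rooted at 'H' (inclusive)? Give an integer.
Subtree rooted at H contains: E, H
Count = 2

Answer: 2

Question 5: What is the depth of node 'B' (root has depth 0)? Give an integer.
Path from root to B: A -> C -> B
Depth = number of edges = 2

Answer: 2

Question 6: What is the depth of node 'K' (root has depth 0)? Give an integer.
Answer: 3

Derivation:
Path from root to K: A -> C -> B -> K
Depth = number of edges = 3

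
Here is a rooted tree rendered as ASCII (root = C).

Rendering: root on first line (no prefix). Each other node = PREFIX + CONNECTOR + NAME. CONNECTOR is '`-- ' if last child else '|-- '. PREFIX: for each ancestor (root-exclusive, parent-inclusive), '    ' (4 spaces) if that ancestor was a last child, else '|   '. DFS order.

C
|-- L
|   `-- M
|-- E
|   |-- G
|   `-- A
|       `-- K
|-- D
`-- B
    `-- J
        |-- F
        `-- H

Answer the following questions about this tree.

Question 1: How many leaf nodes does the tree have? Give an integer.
Leaves (nodes with no children): D, F, G, H, K, M

Answer: 6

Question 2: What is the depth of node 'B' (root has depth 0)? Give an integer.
Answer: 1

Derivation:
Path from root to B: C -> B
Depth = number of edges = 1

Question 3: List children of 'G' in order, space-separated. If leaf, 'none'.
Node G's children (from adjacency): (leaf)

Answer: none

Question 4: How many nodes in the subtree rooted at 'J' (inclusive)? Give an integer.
Answer: 3

Derivation:
Subtree rooted at J contains: F, H, J
Count = 3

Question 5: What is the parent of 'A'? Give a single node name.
Scan adjacency: A appears as child of E

Answer: E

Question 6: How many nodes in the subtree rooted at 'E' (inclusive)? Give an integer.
Subtree rooted at E contains: A, E, G, K
Count = 4

Answer: 4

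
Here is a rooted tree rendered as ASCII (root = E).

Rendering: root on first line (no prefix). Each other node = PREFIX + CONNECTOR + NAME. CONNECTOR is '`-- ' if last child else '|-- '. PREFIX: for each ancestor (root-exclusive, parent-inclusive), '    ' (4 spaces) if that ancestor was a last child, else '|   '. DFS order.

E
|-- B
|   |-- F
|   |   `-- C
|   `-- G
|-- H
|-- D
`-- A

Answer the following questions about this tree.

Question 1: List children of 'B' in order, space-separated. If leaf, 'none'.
Answer: F G

Derivation:
Node B's children (from adjacency): F, G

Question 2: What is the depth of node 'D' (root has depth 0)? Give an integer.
Path from root to D: E -> D
Depth = number of edges = 1

Answer: 1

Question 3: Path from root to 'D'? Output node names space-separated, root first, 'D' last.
Walk down from root: E -> D

Answer: E D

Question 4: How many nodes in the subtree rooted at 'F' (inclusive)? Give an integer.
Subtree rooted at F contains: C, F
Count = 2

Answer: 2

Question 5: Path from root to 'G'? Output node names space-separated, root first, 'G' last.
Answer: E B G

Derivation:
Walk down from root: E -> B -> G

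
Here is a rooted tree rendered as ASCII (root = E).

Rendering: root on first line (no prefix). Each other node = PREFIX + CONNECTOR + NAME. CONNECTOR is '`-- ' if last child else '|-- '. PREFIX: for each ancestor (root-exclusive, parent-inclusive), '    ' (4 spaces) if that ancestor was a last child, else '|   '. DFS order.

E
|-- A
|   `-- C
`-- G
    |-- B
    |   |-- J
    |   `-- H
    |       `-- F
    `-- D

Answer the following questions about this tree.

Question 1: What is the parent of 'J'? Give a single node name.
Scan adjacency: J appears as child of B

Answer: B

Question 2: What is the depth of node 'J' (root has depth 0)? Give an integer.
Answer: 3

Derivation:
Path from root to J: E -> G -> B -> J
Depth = number of edges = 3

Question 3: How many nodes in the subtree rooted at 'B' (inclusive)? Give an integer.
Subtree rooted at B contains: B, F, H, J
Count = 4

Answer: 4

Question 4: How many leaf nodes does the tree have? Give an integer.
Answer: 4

Derivation:
Leaves (nodes with no children): C, D, F, J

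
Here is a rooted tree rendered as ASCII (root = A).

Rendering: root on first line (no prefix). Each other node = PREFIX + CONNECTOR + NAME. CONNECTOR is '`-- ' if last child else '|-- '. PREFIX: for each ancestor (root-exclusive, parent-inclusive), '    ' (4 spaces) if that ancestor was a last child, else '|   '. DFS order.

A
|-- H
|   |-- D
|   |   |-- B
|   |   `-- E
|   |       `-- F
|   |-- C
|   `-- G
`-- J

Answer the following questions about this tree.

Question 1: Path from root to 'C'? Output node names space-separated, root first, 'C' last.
Walk down from root: A -> H -> C

Answer: A H C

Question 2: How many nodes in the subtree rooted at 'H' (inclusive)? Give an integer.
Subtree rooted at H contains: B, C, D, E, F, G, H
Count = 7

Answer: 7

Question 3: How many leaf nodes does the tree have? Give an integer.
Leaves (nodes with no children): B, C, F, G, J

Answer: 5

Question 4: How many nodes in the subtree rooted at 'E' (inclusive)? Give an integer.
Answer: 2

Derivation:
Subtree rooted at E contains: E, F
Count = 2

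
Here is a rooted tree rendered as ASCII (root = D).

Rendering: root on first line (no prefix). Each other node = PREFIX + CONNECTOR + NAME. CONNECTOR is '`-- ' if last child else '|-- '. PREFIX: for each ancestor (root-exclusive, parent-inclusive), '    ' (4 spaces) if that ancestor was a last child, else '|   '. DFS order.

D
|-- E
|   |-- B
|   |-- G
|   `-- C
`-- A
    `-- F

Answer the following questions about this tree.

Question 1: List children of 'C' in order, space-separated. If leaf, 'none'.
Answer: none

Derivation:
Node C's children (from adjacency): (leaf)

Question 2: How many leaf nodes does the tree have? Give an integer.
Answer: 4

Derivation:
Leaves (nodes with no children): B, C, F, G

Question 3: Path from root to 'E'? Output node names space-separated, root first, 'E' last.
Answer: D E

Derivation:
Walk down from root: D -> E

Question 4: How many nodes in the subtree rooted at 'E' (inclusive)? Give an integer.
Subtree rooted at E contains: B, C, E, G
Count = 4

Answer: 4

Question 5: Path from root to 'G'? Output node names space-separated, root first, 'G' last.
Answer: D E G

Derivation:
Walk down from root: D -> E -> G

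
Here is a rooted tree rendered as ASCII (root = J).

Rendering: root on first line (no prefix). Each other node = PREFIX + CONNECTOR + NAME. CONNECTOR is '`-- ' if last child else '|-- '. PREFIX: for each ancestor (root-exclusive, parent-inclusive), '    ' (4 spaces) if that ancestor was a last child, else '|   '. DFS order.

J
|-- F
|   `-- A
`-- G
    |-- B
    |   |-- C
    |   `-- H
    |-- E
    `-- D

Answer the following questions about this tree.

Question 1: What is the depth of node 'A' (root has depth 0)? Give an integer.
Answer: 2

Derivation:
Path from root to A: J -> F -> A
Depth = number of edges = 2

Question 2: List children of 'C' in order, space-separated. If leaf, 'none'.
Node C's children (from adjacency): (leaf)

Answer: none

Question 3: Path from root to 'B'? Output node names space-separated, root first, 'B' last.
Answer: J G B

Derivation:
Walk down from root: J -> G -> B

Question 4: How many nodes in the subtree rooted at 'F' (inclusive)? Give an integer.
Answer: 2

Derivation:
Subtree rooted at F contains: A, F
Count = 2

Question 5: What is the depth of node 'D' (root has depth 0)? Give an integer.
Answer: 2

Derivation:
Path from root to D: J -> G -> D
Depth = number of edges = 2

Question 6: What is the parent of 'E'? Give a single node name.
Scan adjacency: E appears as child of G

Answer: G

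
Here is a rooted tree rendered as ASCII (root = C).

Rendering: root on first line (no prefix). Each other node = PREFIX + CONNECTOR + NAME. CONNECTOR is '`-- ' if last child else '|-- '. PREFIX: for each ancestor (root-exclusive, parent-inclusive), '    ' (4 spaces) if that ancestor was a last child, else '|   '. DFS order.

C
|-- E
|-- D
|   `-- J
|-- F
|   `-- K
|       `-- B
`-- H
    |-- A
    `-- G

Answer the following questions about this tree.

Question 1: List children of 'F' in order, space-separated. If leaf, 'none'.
Node F's children (from adjacency): K

Answer: K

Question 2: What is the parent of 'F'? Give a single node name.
Scan adjacency: F appears as child of C

Answer: C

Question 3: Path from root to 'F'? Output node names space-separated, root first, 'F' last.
Answer: C F

Derivation:
Walk down from root: C -> F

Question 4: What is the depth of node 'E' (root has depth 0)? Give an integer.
Path from root to E: C -> E
Depth = number of edges = 1

Answer: 1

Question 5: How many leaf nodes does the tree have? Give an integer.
Leaves (nodes with no children): A, B, E, G, J

Answer: 5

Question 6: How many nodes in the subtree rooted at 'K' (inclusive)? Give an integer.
Answer: 2

Derivation:
Subtree rooted at K contains: B, K
Count = 2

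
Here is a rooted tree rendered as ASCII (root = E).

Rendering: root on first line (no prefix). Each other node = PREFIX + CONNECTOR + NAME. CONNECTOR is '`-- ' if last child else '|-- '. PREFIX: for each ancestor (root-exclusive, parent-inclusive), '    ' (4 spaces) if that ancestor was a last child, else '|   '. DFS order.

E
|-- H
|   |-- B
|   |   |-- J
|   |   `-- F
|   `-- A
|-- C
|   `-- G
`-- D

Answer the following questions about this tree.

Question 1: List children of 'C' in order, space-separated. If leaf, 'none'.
Answer: G

Derivation:
Node C's children (from adjacency): G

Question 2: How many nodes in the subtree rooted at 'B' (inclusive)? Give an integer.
Subtree rooted at B contains: B, F, J
Count = 3

Answer: 3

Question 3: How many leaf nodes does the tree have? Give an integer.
Answer: 5

Derivation:
Leaves (nodes with no children): A, D, F, G, J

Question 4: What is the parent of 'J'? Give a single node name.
Answer: B

Derivation:
Scan adjacency: J appears as child of B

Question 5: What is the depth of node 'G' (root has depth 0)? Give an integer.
Answer: 2

Derivation:
Path from root to G: E -> C -> G
Depth = number of edges = 2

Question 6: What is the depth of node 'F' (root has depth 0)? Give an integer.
Answer: 3

Derivation:
Path from root to F: E -> H -> B -> F
Depth = number of edges = 3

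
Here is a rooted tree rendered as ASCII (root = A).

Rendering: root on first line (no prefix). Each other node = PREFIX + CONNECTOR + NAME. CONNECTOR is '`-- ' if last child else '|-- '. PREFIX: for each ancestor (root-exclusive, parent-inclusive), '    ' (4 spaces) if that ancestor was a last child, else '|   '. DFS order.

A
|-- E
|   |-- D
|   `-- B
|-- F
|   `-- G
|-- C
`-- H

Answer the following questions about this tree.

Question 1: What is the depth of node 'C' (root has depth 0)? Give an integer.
Answer: 1

Derivation:
Path from root to C: A -> C
Depth = number of edges = 1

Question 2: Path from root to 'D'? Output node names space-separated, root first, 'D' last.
Walk down from root: A -> E -> D

Answer: A E D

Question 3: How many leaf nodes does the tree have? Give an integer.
Answer: 5

Derivation:
Leaves (nodes with no children): B, C, D, G, H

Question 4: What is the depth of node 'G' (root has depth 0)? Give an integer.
Answer: 2

Derivation:
Path from root to G: A -> F -> G
Depth = number of edges = 2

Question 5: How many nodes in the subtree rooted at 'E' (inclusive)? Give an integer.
Answer: 3

Derivation:
Subtree rooted at E contains: B, D, E
Count = 3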